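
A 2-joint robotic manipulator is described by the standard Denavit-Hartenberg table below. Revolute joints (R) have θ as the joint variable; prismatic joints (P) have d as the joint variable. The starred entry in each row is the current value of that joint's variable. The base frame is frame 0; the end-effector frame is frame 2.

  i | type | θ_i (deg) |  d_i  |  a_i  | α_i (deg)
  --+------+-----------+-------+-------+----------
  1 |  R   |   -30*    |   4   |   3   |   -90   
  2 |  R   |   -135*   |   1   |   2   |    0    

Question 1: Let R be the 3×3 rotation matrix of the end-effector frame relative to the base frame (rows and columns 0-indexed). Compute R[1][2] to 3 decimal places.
0.866

End-effector z-axis (col 2 of R) = (0.5000,0.8660,0.0000)
R[1][2] = 0.8660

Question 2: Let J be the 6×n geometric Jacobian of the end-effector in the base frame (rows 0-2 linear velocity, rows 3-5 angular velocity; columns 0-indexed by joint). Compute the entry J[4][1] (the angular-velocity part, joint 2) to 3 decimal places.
0.866

axis z_1 = (0.5000,0.8660,0.0000); lever o_n−o_1 = (-0.7247,1.5731,1.4142)
cross product → J_v[:, 1] = (1.2247,-0.7071,1.4142)
J_ω[:, 1] = z_1
entry J[4][1] = 0.8660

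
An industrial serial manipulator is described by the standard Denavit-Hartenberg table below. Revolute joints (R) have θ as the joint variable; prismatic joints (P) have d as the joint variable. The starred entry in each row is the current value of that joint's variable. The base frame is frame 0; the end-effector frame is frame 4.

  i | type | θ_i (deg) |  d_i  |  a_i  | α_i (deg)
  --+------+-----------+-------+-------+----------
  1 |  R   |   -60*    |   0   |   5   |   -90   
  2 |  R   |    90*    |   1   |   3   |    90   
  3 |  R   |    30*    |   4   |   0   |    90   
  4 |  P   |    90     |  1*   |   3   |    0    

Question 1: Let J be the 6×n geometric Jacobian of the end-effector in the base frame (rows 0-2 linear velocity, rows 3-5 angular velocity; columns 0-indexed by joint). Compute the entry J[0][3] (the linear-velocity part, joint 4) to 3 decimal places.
prismatic axis z_3 = (-0.7500,-0.4330,-0.5000)
J_v[:, 3] = z_3; J_ω[:, 3] = (0,0,0)
entry J[0][3] = -0.7500

-0.750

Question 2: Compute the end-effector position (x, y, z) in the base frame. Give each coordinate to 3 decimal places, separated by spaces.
6.116 -10.325 -3.500

after link 1: o_1 = (2.5000, -4.3301, 0.0000)
after link 2: o_2 = (3.3660, -3.8301, -3.0000)
after link 3: o_3 = (5.3660, -7.2942, -3.0000)
after link 4: o_4 = (6.1160, -10.3253, -3.5000)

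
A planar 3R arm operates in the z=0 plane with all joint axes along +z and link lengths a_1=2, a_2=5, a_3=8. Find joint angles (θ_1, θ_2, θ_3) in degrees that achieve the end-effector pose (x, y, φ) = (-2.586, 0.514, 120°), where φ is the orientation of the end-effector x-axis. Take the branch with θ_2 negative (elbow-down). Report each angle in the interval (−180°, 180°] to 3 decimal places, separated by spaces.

-45.000 -45.003 -149.997

wrist centre = target − a_3·(cos φ, sin φ) = (1.4140, -6.4142)
cos θ_2 = (43.1414−2²−5²)/(2·2·5) = 0.7071; θ_2 = -45.0030° (elbow-down)
β = atan2(-6.4142,1.4140) = -77.5681°; ψ = atan2(-3.5357,5.5353) = -32.5685°
θ_1 = β − ψ = -44.9996°
θ_3 = φ − θ_1 − θ_2 = -149.9974° (wrapped to (-180°,180°])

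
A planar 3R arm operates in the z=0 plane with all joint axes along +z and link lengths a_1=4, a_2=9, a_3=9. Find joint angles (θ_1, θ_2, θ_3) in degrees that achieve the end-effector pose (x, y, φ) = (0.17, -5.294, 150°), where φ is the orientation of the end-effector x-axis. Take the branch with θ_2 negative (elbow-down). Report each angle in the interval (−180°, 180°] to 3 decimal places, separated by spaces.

-29.996 -30.004 -150.000

wrist centre = target − a_3·(cos φ, sin φ) = (7.9642, -9.7940)
cos θ_2 = (159.3514−4²−9²)/(2·4·9) = 0.8660; θ_2 = -30.0039° (elbow-down)
β = atan2(-9.7940,7.9642) = -50.8829°; ψ = atan2(-4.5005,11.7939) = -20.8867°
θ_1 = β − ψ = -29.9961°
θ_3 = φ − θ_1 − θ_2 = -149.9999° (wrapped to (-180°,180°])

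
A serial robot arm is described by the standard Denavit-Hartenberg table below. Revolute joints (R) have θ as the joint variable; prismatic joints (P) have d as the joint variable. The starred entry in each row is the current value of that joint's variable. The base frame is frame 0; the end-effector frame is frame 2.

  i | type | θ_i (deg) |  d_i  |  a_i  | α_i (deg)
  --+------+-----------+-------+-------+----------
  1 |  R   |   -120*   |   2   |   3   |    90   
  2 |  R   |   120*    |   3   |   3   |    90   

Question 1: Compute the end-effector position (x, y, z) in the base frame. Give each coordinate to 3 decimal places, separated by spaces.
after link 1: o_1 = (-1.5000, -2.5981, 2.0000)
after link 2: o_2 = (-3.3481, 0.2010, 4.5981)

-3.348 0.201 4.598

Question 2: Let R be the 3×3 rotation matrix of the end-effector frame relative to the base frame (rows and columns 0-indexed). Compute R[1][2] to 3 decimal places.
-0.750

End-effector z-axis (col 2 of R) = (-0.4330,-0.7500,0.5000)
R[1][2] = -0.7500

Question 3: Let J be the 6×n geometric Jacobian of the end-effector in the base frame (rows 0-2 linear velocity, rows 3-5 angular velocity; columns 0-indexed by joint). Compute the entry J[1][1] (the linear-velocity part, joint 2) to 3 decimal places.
2.250

axis z_1 = (-0.8660,0.5000,0.0000); lever o_n−o_1 = (-1.8481,2.7990,2.5981)
cross product → J_v[:, 1] = (1.2990,2.2500,-1.5000)
J_ω[:, 1] = z_1
entry J[1][1] = 2.2500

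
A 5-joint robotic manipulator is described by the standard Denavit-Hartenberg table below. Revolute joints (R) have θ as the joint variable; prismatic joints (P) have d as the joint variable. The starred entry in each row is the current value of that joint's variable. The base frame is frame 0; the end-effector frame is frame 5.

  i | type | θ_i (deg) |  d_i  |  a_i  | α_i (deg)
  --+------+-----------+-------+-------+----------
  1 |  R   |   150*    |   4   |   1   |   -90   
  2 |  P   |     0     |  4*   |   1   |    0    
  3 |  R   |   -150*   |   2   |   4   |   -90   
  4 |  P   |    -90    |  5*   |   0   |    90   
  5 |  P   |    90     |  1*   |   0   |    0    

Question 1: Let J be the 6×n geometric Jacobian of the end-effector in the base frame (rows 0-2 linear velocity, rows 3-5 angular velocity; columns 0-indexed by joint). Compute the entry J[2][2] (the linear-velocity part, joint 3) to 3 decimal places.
0.098

axis z_2 = (-0.5000,-0.8660,0.0000); lever o_n−o_2 = (-0.9151,-1.7811,5.8301)
cross product → J_v[:, 2] = (-5.0490,2.9151,0.0981)
J_ω[:, 2] = z_2
entry J[2][2] = 0.0981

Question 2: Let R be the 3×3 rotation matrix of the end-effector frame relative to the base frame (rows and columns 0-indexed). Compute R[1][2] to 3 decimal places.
0.433

End-effector z-axis (col 2 of R) = (-0.7500,0.4330,-0.5000)
R[1][2] = 0.4330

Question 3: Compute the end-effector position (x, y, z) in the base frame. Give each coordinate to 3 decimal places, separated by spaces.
-4.647 -4.245 9.830

after link 1: o_1 = (-0.8660, 0.5000, 4.0000)
after link 2: o_2 = (-3.7321, -2.4641, 4.0000)
after link 3: o_3 = (-1.7321, -5.9282, 6.0000)
after link 4: o_4 = (-3.8971, -4.6782, 10.3301)
after link 5: o_5 = (-4.6471, -4.2452, 9.8301)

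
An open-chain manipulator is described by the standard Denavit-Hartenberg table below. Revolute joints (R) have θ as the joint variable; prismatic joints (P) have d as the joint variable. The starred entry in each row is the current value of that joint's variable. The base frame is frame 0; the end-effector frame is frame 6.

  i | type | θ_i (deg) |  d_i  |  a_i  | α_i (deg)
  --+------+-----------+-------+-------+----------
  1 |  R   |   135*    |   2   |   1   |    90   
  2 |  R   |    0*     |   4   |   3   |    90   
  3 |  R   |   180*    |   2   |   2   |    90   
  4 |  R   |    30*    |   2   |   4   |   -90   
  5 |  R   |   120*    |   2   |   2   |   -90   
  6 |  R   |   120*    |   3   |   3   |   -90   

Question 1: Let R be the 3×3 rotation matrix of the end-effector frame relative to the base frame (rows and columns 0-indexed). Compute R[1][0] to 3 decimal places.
End-effector x-axis (col 0 of R) = (0.7655,-0.1531,0.6250)
R[1][0] = -0.1531

-0.153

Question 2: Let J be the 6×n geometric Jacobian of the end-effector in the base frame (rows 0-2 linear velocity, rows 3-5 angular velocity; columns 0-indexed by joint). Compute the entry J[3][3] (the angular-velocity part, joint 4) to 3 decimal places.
0.707

axis z_3 = (0.7071,0.7071,0.0000); lever o_n−o_3 = (3.0855,1.2518,-0.0580)
cross product → J_v[:, 3] = (-0.0410,0.0410,-1.2966)
J_ω[:, 3] = z_3
entry J[3][3] = 0.7071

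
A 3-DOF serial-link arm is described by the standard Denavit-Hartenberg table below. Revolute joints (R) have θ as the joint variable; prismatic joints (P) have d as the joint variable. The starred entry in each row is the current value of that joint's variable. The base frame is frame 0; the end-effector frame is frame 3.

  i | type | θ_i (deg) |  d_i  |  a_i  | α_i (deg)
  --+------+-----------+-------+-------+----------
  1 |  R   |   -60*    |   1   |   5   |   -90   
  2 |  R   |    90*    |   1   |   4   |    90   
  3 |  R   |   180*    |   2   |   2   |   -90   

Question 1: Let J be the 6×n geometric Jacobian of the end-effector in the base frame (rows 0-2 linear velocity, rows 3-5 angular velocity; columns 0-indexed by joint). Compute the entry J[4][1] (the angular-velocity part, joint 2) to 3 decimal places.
0.500

axis z_1 = (0.8660,0.5000,0.0000); lever o_n−o_1 = (1.8660,-1.2321,-2.0000)
cross product → J_v[:, 1] = (-1.0000,1.7321,-2.0000)
J_ω[:, 1] = z_1
entry J[4][1] = 0.5000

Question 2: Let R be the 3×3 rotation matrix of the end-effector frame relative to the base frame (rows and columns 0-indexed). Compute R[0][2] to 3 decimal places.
-0.866

End-effector z-axis (col 2 of R) = (-0.8660,-0.5000,0.0000)
R[0][2] = -0.8660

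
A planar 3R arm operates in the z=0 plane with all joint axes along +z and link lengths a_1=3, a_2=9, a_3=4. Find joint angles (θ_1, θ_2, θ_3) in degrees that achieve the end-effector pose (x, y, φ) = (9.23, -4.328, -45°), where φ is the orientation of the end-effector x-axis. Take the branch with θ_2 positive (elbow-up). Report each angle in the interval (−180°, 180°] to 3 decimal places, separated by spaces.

-150.013 150.012 -44.999

wrist centre = target − a_3·(cos φ, sin φ) = (6.4016, -1.4996)
cos θ_2 = (43.2289−3²−9²)/(2·3·9) = -0.8661; θ_2 = 150.0123° (elbow-up)
β = atan2(-1.4996,6.4016) = -13.1839°; ψ = atan2(4.4983,-4.7952) = 136.8295°
θ_1 = β − ψ = -150.0134°
θ_3 = φ − θ_1 − θ_2 = -44.9988° (wrapped to (-180°,180°])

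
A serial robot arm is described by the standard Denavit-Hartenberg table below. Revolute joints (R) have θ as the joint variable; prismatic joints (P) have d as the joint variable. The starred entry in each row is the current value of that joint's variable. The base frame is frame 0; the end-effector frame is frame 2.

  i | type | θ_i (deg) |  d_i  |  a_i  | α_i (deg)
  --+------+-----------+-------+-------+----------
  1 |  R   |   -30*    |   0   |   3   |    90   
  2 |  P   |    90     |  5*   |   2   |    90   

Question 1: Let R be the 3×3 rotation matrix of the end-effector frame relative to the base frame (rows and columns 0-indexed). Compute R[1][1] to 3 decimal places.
End-effector y-axis (col 1 of R) = (-0.5000,-0.8660,0.0000)
R[1][1] = -0.8660

-0.866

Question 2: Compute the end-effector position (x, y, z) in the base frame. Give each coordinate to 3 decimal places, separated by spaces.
0.098 -5.830 2.000

after link 1: o_1 = (2.5981, -1.5000, 0.0000)
after link 2: o_2 = (0.0981, -5.8301, 2.0000)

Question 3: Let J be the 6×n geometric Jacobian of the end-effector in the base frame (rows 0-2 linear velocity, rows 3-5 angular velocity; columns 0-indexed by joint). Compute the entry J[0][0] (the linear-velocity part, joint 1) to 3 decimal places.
5.830

axis z_0 = ẑ; lever o_n−o_0 = (0.0981,-5.8301,2.0000)
cross product → J_v[:, 0] = (5.8301,0.0981,-0.0000)
J_ω[:, 0] = z_0
entry J[0][0] = 5.8301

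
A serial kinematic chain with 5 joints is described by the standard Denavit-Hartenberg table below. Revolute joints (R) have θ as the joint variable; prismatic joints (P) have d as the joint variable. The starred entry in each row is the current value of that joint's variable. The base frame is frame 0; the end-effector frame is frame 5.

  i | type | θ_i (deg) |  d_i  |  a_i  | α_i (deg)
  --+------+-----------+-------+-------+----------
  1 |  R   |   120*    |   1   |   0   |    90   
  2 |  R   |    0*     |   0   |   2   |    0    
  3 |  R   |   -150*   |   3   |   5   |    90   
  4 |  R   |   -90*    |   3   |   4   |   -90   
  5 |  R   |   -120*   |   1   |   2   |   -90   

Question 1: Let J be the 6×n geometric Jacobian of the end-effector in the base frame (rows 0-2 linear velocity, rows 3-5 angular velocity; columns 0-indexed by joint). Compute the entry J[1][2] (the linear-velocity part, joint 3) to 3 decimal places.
-0.951

axis z_2 = (0.8660,0.5000,0.0000); lever o_n−o_2 = (3.7811,-6.5490,1.0981)
cross product → J_v[:, 2] = (0.5490,-0.9510,-7.5622)
J_ω[:, 2] = z_2
entry J[1][2] = -0.9510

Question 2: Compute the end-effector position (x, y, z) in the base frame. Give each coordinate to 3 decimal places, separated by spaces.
2.781 -4.817 2.098

after link 1: o_1 = (0.0000, 0.0000, 1.0000)
after link 2: o_2 = (-1.0000, 1.7321, 1.0000)
after link 3: o_3 = (3.7631, -0.5179, -1.5000)
after link 4: o_4 = (1.0490, -3.8170, 1.0981)
after link 5: o_5 = (2.7811, -4.8170, 2.0981)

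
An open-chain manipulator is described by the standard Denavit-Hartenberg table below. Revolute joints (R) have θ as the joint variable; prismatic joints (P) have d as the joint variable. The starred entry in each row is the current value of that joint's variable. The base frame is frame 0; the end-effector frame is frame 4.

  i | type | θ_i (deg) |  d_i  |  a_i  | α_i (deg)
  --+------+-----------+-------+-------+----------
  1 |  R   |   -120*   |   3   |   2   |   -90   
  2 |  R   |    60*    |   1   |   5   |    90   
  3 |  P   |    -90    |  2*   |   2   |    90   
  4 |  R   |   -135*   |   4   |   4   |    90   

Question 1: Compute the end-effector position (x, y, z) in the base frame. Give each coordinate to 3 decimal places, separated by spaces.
after link 1: o_1 = (-1.0000, -1.7321, 3.0000)
after link 2: o_2 = (-1.3840, -4.3971, -1.3301)
after link 3: o_3 = (-3.9821, -4.8971, -0.3301)
after link 4: o_4 = (0.6922, -2.4580, 1.7198)

0.692 -2.458 1.720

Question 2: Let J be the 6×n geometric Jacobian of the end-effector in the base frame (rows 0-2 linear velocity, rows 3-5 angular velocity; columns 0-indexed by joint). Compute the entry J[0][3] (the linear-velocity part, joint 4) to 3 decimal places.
-1.225

axis z_3 = (0.2500,0.4330,0.8660); lever o_n−o_3 = (4.6742,2.4392,2.0499)
cross product → J_v[:, 3] = (-1.2247,3.5355,-1.4142)
J_ω[:, 3] = z_3
entry J[0][3] = -1.2247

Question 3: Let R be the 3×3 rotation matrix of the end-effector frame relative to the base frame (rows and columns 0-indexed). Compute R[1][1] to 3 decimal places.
0.433

End-effector y-axis (col 1 of R) = (0.2500,0.4330,0.8660)
R[1][1] = 0.4330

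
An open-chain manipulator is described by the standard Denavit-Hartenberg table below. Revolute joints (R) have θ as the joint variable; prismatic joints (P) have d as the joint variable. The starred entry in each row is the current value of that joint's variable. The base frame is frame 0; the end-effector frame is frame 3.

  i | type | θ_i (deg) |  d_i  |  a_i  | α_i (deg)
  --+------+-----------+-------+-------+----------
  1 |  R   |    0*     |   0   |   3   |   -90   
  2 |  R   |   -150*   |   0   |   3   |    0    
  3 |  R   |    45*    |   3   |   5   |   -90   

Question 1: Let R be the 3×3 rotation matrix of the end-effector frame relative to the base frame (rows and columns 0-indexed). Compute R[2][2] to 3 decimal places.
End-effector z-axis (col 2 of R) = (0.9659,0.0000,0.2588)
R[2][2] = 0.2588

0.259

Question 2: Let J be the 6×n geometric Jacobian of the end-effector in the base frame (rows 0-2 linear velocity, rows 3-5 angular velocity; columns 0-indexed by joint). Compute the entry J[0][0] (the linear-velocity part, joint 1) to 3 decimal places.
-3.000

axis z_0 = ẑ; lever o_n−o_0 = (-0.8922,3.0000,6.3296)
cross product → J_v[:, 0] = (-3.0000,-0.8922,0.0000)
J_ω[:, 0] = z_0
entry J[0][0] = -3.0000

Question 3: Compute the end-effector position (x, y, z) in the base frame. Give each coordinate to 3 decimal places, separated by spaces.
after link 1: o_1 = (3.0000, 0.0000, 0.0000)
after link 2: o_2 = (0.4019, -0.0000, 1.5000)
after link 3: o_3 = (-0.8922, 3.0000, 6.3296)

-0.892 3.000 6.330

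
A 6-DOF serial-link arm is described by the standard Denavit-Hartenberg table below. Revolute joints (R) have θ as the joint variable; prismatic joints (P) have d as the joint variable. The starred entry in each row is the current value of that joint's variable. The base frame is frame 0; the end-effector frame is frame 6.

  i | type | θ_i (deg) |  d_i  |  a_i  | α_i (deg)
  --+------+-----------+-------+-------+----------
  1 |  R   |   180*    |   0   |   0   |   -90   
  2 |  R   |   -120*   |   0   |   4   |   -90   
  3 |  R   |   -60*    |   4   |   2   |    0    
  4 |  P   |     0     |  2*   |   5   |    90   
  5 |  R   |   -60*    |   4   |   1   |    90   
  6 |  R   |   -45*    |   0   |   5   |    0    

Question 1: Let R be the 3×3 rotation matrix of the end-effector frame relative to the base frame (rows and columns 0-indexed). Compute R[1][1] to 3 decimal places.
End-effector y-axis (col 1 of R) = (0.3125,-0.6597,-0.6834)
R[1][1] = -0.6597

-0.660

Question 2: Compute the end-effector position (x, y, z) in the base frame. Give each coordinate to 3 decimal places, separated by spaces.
2.321 -8.258 8.165

after link 1: o_1 = (0.0000, 0.0000, 0.0000)
after link 2: o_2 = (2.0000, -0.0000, 3.4641)
after link 3: o_3 = (-0.9641, -1.7321, 6.3301)
after link 4: o_4 = (-1.4462, -6.0622, 9.4952)
after link 5: o_5 = (-2.3032, -8.4952, 6.2787)
after link 6: o_6 = (2.3213, -8.2584, 8.1649)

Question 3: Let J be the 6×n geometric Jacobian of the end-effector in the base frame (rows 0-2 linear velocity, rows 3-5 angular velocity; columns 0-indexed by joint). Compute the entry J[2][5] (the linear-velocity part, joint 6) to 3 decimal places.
axis z_5 = (0.2165,0.7500,-0.6250); lever o_n−o_5 = (4.6245,0.2368,1.8862)
cross product → J_v[:, 5] = (1.5627,-3.2987,-3.4171)
J_ω[:, 5] = z_5
entry J[2][5] = -3.4171

-3.417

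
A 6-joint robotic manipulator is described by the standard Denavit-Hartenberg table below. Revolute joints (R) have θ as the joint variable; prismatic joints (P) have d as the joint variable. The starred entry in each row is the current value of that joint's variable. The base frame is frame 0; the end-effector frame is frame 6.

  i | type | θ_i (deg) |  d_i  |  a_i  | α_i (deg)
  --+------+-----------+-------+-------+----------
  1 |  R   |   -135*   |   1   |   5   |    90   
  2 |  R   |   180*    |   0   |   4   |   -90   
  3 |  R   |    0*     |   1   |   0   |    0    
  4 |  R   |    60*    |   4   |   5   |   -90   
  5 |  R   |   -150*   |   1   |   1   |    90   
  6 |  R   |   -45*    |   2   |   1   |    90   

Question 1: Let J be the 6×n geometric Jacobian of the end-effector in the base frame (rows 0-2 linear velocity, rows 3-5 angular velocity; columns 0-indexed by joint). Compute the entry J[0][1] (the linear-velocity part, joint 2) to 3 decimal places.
axis z_1 = (-0.7071,0.7071,0.0000); lever o_n−o_1 = (5.1883,1.8929,-4.1215)
cross product → J_v[:, 1] = (-2.9143,-2.9143,-5.0071)
J_ω[:, 1] = z_1
entry J[0][1] = -2.9143

-2.914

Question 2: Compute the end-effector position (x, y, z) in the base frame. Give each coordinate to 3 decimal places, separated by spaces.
after link 1: o_1 = (-3.5355, -3.5355, 1.0000)
after link 2: o_2 = (-0.7071, -0.7071, 1.0000)
after link 3: o_3 = (-0.7071, -0.7071, 0.0000)
after link 4: o_4 = (4.1225, -2.0012, -4.0000)
after link 5: o_5 = (3.0272, -2.7430, -4.5000)
after link 6: o_6 = (1.6528, -1.6427, -3.1215)

1.653 -1.643 -3.122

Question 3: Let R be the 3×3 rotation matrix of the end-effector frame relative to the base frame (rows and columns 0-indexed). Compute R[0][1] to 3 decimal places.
-0.483

End-effector y-axis (col 1 of R) = (-0.4830,0.1294,0.8660)
R[0][1] = -0.4830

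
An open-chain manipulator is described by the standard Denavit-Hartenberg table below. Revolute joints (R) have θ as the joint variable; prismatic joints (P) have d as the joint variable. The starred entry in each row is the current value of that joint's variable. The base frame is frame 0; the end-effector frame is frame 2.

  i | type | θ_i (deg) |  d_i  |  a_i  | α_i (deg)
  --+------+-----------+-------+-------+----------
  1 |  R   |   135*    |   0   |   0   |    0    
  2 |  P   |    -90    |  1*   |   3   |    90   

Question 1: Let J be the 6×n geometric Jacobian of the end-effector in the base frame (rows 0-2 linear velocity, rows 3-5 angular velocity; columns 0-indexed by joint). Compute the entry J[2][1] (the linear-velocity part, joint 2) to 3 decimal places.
1.000

prismatic axis z_1 = (0.0000,0.0000,1.0000)
J_v[:, 1] = z_1; J_ω[:, 1] = (0,0,0)
entry J[2][1] = 1.0000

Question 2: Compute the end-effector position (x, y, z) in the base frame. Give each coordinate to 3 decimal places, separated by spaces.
after link 1: o_1 = (0.0000, 0.0000, 0.0000)
after link 2: o_2 = (2.1213, 2.1213, 1.0000)

2.121 2.121 1.000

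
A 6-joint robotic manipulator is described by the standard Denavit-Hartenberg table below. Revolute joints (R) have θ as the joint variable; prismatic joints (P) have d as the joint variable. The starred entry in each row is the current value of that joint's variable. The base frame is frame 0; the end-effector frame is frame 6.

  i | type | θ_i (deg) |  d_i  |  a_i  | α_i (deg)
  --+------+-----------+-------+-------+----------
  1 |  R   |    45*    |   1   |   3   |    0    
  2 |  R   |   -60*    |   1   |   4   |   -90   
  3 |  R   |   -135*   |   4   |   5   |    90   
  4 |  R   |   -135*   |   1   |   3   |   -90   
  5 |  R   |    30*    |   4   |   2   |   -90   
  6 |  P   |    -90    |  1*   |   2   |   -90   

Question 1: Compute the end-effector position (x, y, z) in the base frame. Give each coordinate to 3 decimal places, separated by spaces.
after link 1: o_1 = (2.1213, 2.1213, 1.0000)
after link 2: o_2 = (5.9850, 1.0860, 2.0000)
after link 3: o_3 = (3.6052, 5.8648, 5.5355)
after link 4: o_4 = (3.8221, 3.6106, 3.3284)
after link 5: o_5 = (2.3607, -0.1940, 5.1695)
after link 6: o_6 = (1.4703, -1.0535, 7.0319)

1.470 -1.054 7.032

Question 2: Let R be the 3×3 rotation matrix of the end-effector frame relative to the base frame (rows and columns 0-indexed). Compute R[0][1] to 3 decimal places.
End-effector y-axis (col 1 of R) = (-0.4415,-0.2477,-0.8624)
R[0][1] = -0.4415

-0.442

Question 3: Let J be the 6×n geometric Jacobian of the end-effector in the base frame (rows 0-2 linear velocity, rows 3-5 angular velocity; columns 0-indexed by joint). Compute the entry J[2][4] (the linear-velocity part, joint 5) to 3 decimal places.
1.804

axis z_4 = (-0.6660,-0.5536,0.5000); lever o_n−o_4 = (-2.3518,-4.6641,3.7035)
cross product → J_v[:, 4] = (0.2818,1.2905,1.8042)
J_ω[:, 4] = z_4
entry J[2][4] = 1.8042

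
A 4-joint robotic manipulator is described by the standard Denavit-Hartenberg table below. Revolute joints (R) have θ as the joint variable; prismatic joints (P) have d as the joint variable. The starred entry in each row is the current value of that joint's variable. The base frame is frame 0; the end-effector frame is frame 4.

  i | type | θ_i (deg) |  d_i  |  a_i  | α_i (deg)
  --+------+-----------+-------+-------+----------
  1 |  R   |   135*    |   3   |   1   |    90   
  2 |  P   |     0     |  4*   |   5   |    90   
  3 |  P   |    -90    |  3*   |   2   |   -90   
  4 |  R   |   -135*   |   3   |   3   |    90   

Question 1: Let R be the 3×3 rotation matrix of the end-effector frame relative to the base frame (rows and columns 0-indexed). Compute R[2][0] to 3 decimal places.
-0.707

End-effector x-axis (col 0 of R) = (0.5000,0.5000,-0.7071)
R[2][0] = -0.7071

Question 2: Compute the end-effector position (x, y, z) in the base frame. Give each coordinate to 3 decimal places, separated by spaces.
-3.450 9.278 -2.121

after link 1: o_1 = (-0.7071, 0.7071, 3.0000)
after link 2: o_2 = (-1.4142, 7.0711, 3.0000)
after link 3: o_3 = (-2.8284, 5.6569, 0.0000)
after link 4: o_4 = (-3.4497, 9.2782, -2.1213)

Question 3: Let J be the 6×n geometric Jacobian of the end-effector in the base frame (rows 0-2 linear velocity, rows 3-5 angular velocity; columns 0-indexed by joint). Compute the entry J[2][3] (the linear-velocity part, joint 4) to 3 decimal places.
axis z_3 = (-0.7071,0.7071,-0.0000); lever o_n−o_3 = (-0.6213,3.6213,-2.1213)
cross product → J_v[:, 3] = (-1.5000,-1.5000,-2.1213)
J_ω[:, 3] = z_3
entry J[2][3] = -2.1213

-2.121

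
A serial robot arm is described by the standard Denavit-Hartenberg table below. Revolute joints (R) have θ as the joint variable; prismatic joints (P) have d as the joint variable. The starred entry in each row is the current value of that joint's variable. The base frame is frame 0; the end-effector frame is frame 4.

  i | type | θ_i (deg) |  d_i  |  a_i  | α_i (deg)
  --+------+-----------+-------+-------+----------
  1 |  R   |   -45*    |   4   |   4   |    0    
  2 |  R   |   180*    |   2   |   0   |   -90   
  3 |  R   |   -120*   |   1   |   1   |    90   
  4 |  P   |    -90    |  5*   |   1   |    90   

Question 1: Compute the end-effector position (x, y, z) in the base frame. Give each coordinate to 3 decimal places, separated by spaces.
after link 1: o_1 = (2.8284, -2.8284, 4.0000)
after link 2: o_2 = (2.8284, -2.8284, 6.0000)
after link 3: o_3 = (2.4749, -3.8891, 6.8660)
after link 4: o_4 = (6.2438, -6.2438, 4.3660)

6.244 -6.244 4.366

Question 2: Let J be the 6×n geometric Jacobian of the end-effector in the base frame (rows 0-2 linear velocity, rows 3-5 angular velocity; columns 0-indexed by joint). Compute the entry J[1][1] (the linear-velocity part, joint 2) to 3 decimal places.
3.415

axis z_1 = (0.0000,0.0000,1.0000); lever o_n−o_1 = (3.4154,-3.4154,0.3660)
cross product → J_v[:, 1] = (3.4154,3.4154,-0.0000)
J_ω[:, 1] = z_1
entry J[1][1] = 3.4154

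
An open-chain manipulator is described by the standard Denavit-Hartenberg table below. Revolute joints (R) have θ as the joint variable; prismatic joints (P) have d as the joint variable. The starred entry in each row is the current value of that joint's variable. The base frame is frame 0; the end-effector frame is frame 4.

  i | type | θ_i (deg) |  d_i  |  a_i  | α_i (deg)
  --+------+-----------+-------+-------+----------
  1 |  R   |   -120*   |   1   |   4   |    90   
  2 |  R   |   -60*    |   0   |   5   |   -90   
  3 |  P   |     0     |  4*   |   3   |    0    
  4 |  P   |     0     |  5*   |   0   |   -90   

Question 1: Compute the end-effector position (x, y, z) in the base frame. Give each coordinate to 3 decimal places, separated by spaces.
-7.897 -13.678 -1.428

after link 1: o_1 = (-2.0000, -3.4641, 1.0000)
after link 2: o_2 = (-3.2500, -5.6292, -3.3301)
after link 3: o_3 = (-5.7321, -9.9282, -3.9282)
after link 4: o_4 = (-7.8971, -13.6782, -1.4282)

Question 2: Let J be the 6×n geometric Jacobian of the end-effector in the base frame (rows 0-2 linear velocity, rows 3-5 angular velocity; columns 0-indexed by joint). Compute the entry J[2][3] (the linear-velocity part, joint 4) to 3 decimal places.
prismatic axis z_3 = (-0.4330,-0.7500,0.5000)
J_v[:, 3] = z_3; J_ω[:, 3] = (0,0,0)
entry J[2][3] = 0.5000

0.500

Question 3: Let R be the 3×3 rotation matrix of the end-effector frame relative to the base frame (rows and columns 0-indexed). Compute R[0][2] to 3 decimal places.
0.866

End-effector z-axis (col 2 of R) = (0.8660,-0.5000,0.0000)
R[0][2] = 0.8660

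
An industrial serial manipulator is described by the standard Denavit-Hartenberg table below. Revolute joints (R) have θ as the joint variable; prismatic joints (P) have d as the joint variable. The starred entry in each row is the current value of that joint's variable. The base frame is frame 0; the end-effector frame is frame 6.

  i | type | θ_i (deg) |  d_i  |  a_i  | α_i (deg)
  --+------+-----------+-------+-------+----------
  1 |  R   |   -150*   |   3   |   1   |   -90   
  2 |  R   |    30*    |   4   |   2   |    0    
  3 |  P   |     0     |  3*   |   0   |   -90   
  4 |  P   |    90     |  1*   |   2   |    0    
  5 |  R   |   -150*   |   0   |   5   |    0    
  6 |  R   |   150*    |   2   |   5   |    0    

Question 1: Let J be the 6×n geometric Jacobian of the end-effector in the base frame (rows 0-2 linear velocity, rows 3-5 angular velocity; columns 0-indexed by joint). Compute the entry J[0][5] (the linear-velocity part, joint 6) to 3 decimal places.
3.750

axis z_5 = (0.4330,0.2500,-0.8660); lever o_n−o_5 = (-1.6340,4.8301,-1.7321)
cross product → J_v[:, 5] = (3.7500,2.1651,2.5000)
J_ω[:, 5] = z_5
entry J[0][5] = 3.7500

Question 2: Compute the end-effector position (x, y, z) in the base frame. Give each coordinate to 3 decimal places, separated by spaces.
-0.777 -5.449 -1.848

after link 1: o_1 = (-0.8660, -0.5000, 3.0000)
after link 2: o_2 = (-0.3660, -4.8301, 2.0000)
after link 3: o_3 = (1.1340, -7.4282, 2.0000)
after link 4: o_4 = (0.5670, -5.4462, 1.1340)
after link 5: o_5 = (0.8571, -10.2787, -0.1160)
after link 6: o_6 = (-0.7769, -5.4486, -1.8481)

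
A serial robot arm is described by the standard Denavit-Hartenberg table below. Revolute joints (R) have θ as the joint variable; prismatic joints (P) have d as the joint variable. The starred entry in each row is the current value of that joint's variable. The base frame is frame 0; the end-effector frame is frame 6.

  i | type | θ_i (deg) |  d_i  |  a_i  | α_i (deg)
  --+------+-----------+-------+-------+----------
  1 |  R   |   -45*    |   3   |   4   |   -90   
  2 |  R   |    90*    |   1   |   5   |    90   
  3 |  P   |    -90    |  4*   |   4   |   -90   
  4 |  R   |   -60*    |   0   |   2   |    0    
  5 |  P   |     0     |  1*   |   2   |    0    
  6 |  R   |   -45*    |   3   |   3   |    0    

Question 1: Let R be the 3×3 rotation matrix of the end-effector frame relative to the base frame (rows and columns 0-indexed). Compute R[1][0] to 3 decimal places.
-0.500

End-effector x-axis (col 0 of R) = (0.8660,-0.5000,0.0000)
R[1][0] = -0.5000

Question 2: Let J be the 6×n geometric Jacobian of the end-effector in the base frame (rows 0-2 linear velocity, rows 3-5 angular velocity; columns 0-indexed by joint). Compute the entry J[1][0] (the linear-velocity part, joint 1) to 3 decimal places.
axis z_0 = ẑ; lever o_n−o_0 = (7.1689,-13.1419,-6.0000)
cross product → J_v[:, 0] = (13.1419,7.1689,-0.0000)
J_ω[:, 0] = z_0
entry J[1][0] = 7.1689

7.169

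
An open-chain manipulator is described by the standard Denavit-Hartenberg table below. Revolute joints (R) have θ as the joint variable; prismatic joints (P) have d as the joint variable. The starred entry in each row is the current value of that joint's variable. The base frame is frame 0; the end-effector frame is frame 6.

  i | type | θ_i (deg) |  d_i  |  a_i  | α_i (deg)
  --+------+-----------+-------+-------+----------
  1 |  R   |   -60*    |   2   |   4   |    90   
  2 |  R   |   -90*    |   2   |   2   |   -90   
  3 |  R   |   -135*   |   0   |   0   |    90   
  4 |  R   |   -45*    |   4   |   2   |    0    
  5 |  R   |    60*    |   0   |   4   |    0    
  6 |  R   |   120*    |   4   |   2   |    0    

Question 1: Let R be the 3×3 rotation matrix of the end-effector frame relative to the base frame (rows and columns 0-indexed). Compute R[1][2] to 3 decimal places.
0.354

End-effector z-axis (col 2 of R) = (0.6124,0.3536,0.7071)
R[1][2] = 0.3536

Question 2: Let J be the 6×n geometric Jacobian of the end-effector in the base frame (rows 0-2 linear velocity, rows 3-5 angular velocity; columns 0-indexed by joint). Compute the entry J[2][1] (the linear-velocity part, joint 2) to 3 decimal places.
axis z_1 = (-0.8660,-0.5000,0.0000); lever o_n−o_1 = (1.3185,-0.4342,6.3889)
cross product → J_v[:, 1] = (-3.1945,5.5330,1.0353)
J_ω[:, 1] = z_1
entry J[2][1] = 1.0353

1.035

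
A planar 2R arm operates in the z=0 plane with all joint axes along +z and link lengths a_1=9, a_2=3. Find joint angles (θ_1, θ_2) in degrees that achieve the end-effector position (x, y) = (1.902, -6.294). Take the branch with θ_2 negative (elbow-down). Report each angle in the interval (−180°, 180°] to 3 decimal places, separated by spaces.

cos θ_2 = (43.2320−9²−3²)/(2·9·3) = -0.8661; θ_2 = -150.0055° (elbow-down)
β = atan2(-6.2940,1.9020) = -73.1856°; ψ = atan2(-1.4998,6.4018) = -13.1850°
θ_1 = β − ψ = -60.0006°

-60.001 -150.005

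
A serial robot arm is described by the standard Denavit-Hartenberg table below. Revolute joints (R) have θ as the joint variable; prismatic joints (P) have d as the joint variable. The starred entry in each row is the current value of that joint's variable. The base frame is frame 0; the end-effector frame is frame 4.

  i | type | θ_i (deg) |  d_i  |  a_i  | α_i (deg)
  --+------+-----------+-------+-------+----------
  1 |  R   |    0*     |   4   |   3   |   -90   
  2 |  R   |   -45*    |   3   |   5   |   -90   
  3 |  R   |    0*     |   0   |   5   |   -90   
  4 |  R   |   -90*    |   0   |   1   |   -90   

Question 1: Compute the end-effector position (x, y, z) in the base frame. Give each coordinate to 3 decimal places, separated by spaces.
10.778 3.000 10.364

after link 1: o_1 = (3.0000, 0.0000, 4.0000)
after link 2: o_2 = (6.5355, 3.0000, 7.5355)
after link 3: o_3 = (10.0711, 3.0000, 11.0711)
after link 4: o_4 = (10.7782, 3.0000, 10.3640)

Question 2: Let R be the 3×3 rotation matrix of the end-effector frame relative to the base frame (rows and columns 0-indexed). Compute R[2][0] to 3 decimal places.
-0.707

End-effector x-axis (col 0 of R) = (0.7071,0.0000,-0.7071)
R[2][0] = -0.7071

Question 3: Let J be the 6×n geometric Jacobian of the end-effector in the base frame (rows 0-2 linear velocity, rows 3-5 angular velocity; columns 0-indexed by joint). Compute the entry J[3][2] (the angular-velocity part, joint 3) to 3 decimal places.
0.707

axis z_2 = (0.7071,0.0000,-0.7071); lever o_n−o_2 = (4.2426,0.0000,2.8284)
cross product → J_v[:, 2] = (0.0000,-5.0000,-0.0000)
J_ω[:, 2] = z_2
entry J[3][2] = 0.7071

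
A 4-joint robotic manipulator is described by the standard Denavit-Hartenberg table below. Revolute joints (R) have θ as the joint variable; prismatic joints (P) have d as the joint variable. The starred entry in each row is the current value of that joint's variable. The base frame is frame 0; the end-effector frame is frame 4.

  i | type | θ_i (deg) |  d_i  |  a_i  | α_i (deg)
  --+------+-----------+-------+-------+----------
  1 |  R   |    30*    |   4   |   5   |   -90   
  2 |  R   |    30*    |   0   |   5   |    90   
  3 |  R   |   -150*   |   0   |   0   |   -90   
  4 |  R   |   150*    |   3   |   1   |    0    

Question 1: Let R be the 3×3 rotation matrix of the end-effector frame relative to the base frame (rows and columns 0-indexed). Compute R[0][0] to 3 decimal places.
End-effector x-axis (col 0 of R) = (0.1295,0.5748,-0.8080)
R[0][0] = 0.1295

0.129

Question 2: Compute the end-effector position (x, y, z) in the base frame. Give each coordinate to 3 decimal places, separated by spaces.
after link 1: o_1 = (4.3301, 2.5000, 4.0000)
after link 2: o_2 = (8.0801, 4.6651, 1.5000)
after link 3: o_3 = (8.0801, 4.6651, 1.5000)
after link 4: o_4 = (10.6337, 3.6393, -0.0580)

10.634 3.639 -0.058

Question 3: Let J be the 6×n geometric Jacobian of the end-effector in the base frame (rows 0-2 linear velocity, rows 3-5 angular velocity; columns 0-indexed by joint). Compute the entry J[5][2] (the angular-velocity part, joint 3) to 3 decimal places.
axis z_2 = (0.4330,0.2500,0.8660); lever o_n−o_2 = (2.5535,-1.0257,-1.5580)
cross product → J_v[:, 2] = (0.4988,2.8861,-1.0825)
J_ω[:, 2] = z_2
entry J[5][2] = 0.8660

0.866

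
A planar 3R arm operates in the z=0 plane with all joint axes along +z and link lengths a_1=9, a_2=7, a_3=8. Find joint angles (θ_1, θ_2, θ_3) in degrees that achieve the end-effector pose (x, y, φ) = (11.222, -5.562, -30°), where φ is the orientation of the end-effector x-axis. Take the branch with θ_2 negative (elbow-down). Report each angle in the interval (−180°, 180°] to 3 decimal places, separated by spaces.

wrist centre = target − a_3·(cos φ, sin φ) = (4.2938, -1.5620)
cos θ_2 = (20.8765−9²−7²)/(2·9·7) = -0.8661; θ_2 = -150.0039° (elbow-down)
β = atan2(-1.5620,4.2938) = -19.9904°; ψ = atan2(-3.4996,2.9376) = -49.9896°
θ_1 = β − ψ = 29.9992°
θ_3 = φ − θ_1 − θ_2 = 90.0047° (wrapped to (-180°,180°])

29.999 -150.004 90.005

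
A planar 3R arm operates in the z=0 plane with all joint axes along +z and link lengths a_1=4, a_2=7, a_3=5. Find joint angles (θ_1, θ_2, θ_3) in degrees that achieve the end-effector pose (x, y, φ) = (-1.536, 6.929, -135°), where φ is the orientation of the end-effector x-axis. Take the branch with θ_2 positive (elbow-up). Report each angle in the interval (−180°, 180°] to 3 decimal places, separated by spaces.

wrist centre = target − a_3·(cos φ, sin φ) = (1.9995, 10.4645)
cos θ_2 = (113.5046−4²−7²)/(2·4·7) = 0.8662; θ_2 = 29.9853° (elbow-up)
β = atan2(10.4645,1.9995) = 79.1825°; ψ = atan2(3.4984,10.0631) = 19.1701°
θ_1 = β − ψ = 60.0124°
θ_3 = φ − θ_1 − θ_2 = 135.0023° (wrapped to (-180°,180°])

60.012 29.985 135.002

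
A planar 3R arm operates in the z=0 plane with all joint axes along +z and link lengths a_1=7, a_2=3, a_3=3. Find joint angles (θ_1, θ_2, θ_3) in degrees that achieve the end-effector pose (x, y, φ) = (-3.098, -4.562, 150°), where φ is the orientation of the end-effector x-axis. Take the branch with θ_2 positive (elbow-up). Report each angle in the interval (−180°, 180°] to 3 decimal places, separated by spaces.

-119.999 120.004 149.996

wrist centre = target − a_3·(cos φ, sin φ) = (-0.4999, -6.0620)
cos θ_2 = (36.9978−7²−3²)/(2·7·3) = -0.5001; θ_2 = 120.0035° (elbow-up)
β = atan2(-6.0620,-0.4999) = -94.7144°; ψ = atan2(2.5980,5.4998) = 25.2849°
θ_1 = β − ψ = -119.9993°
θ_3 = φ − θ_1 − θ_2 = 149.9958° (wrapped to (-180°,180°])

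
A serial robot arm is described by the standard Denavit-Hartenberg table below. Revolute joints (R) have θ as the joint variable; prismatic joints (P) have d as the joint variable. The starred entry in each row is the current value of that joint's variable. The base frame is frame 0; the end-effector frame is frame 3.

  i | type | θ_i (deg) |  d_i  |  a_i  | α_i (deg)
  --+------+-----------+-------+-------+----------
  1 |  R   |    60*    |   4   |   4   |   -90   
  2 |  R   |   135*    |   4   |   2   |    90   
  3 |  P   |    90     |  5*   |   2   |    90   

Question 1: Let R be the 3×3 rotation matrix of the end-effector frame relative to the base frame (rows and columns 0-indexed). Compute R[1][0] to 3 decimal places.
End-effector x-axis (col 0 of R) = (-0.8660,0.5000,0.0000)
R[1][0] = 0.5000

0.500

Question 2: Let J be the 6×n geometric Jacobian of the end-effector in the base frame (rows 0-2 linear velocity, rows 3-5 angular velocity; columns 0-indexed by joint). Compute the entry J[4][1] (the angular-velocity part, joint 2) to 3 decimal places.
axis z_1 = (-0.8660,0.5000,0.0000); lever o_n−o_1 = (-4.1355,4.8371,-4.9497)
cross product → J_v[:, 1] = (-2.4749,-4.2866,-2.1213)
J_ω[:, 1] = z_1
entry J[4][1] = 0.5000

0.500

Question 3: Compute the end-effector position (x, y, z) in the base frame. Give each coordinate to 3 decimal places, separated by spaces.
after link 1: o_1 = (2.0000, 3.4641, 4.0000)
after link 2: o_2 = (-2.1712, 4.2394, 2.5858)
after link 3: o_3 = (-2.1355, 8.3012, -0.9497)

-2.135 8.301 -0.950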